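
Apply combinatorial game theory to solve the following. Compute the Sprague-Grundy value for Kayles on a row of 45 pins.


Kayles: a move removes 1 or 2 adjacent pins from a contiguous row.
Removing pins from a row of k leaves two independent rows (a, b) with a + b = k - 1 (one pin) or a + b = k - 2 (two pins); an end removal gives a = 0.
By Sprague-Grundy, G(k) = mex{ G(a) XOR G(b) } over all these splits. G(0) = 0.
G(1): splits (0,0):0^0=0 -> mex({0}) = 1
G(2): splits (0,1):0^1=1 (0,0):0^0=0 -> mex({0, 1}) = 2
G(3): splits (0,2):0^2=2 (1,1):1^1=0 (0,1):0^1=1 -> mex({0, 1, 2}) = 3
G(4): splits (0,3):0^3=3 (1,2):1^2=3 (0,2):0^2=2 (1,1):1^1=0 -> mex({0, 2, 3}) = 1
G(5): splits (0,4):0^1=1 (1,3):1^3=2 (2,2):2^2=0 (0,3):0^3=3 (1,2):1^2=3 -> mex({0, 1, 2, 3}) = 4
G(6) = mex({0, 1, 2, 4}) = 3
G(7) = mex({0, 1, 3, 4, 5}) = 2
G(8) = mex({0, 2, 3, 5, 6}) = 1
G(9) = mex({0, 1, 2, 3, 6, 7}) = 4
G(10) = mex({0, 1, 3, 4, 5, 7}) = 2
G(11) = mex({0, 1, 2, 3, 4, 5}) = 6
G(12) = mex({0, 1, 2, 3, 5, 6, 7}) = 4
G(13) = mex({0, 2, 3, 4, 6, 7}) = 1
G(14) = mex({0, 1, 4, 5, 6, 7}) = 2
G(15) = mex({0, 1, 2, 3, 4, 5, 6}) = 7
G(16) = mex({0, 2, 3, 5, 6, 7}) = 1
G(17) = mex({0, 1, 2, 3, 5, 6, 7}) = 4
G(18) = mex({0, 1, 2, 4, 5, 6}) = 3
G(19) = mex({0, 1, 3, 4, 5, 7}) = 2
G(20) = mex({0, 2, 3, 4, 5, 6, 7}) = 1
G(21) = mex({0, 1, 2, 3, 5, 6, 7}) = 4
G(22) = mex({0, 1, 2, 3, 4, 5, 7}) = 6
G(23) = mex({0, 1, 2, 3, 4, 5, 6}) = 7
G(24) = mex({0, 1, 2, 3, 5, 6, 7}) = 4
G(25) = mex({0, 2, 3, 4, 6, 7}) = 1
G(26) = mex({0, 1, 3, 4, 5, 6, 7}) = 2
G(27) = mex({0, 1, 2, 3, 4, 5, 6, 7}) = 8
G(28) = mex({0, 1, 2, 3, 4, 6, 7, 8}) = 5
G(29) = mex({0, 1, 2, 3, 5, 6, 7, 8, 9}) = 4
G(30) = mex({0, 1, 2, 3, 4, 5, 6, 9, 10}) = 7
G(31) = mex({0, 1, 3, 4, 5, 7, 10, 11}) = 2
G(32) = mex({0, 2, 3, 4, 5, 6, 7, 9, 11}) = 1
G(33) = mex({0, 1, 2, 3, 4, 5, 6, 7, 9, 12}) = 8
G(34) = mex({0, 1, 2, 3, 4, 5, 7, 8, 11, 12}) = 6
G(35) = mex({0, 1, 2, 3, 4, 5, 6, 8, 9, 10, 11}) = 7
G(36) = mex({0, 1, 2, 3, 5, 6, 7, 9, 10}) = 4
G(37) = mex({0, 2, 3, 4, 6, 7, 9, 10, 11, 12}) = 1
G(38) = mex({0, 1, 3, 4, 5, 6, 7, 9, 10, 11, 12}) = 2
G(39) = mex({0, 1, 2, 4, 5, 6, 7, 9, 10, 12, 14}) = 3
G(40) = mex({0, 2, 3, 4, 6, 7, 11, 12, 14}) = 1
G(41) = mex({0, 1, 2, 3, 5, 6, 7, 9, 10, 11, 12}) = 4
G(42) = mex({0, 1, 2, 3, 4, 5, 6, 9, 10}) = 7
G(43) = mex({0, 1, 3, 4, 5, 7, 9, 10, 12, 15}) = 2
G(44) = mex({0, 2, 3, 4, 5, 6, 7, 9, 10, 12, 15}) = 1
G(45) = mex({0, 1, 2, 3, 4, 5, 6, 7, 9, 10, 12, 14}) = 8
Therefore G(45) = 8.

8


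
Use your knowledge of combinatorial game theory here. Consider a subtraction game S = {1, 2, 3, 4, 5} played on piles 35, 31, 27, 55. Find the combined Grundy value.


Subtraction set: {1, 2, 3, 4, 5}
For this subtraction set, G(n) = n mod 6 (period = max + 1 = 6).
Pile 1 (size 35): G(35) = 35 mod 6 = 5
Pile 2 (size 31): G(31) = 31 mod 6 = 1
Pile 3 (size 27): G(27) = 27 mod 6 = 3
Pile 4 (size 55): G(55) = 55 mod 6 = 1
Total Grundy value = XOR of all: 5 XOR 1 XOR 3 XOR 1 = 6

6


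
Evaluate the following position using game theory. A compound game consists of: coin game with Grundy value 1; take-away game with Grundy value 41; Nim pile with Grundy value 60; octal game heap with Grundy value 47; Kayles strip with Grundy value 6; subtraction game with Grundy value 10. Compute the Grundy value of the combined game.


By the Sprague-Grundy theorem, the Grundy value of a sum of games is the XOR of individual Grundy values.
coin game: Grundy value = 1. Running XOR: 0 XOR 1 = 1
take-away game: Grundy value = 41. Running XOR: 1 XOR 41 = 40
Nim pile: Grundy value = 60. Running XOR: 40 XOR 60 = 20
octal game heap: Grundy value = 47. Running XOR: 20 XOR 47 = 59
Kayles strip: Grundy value = 6. Running XOR: 59 XOR 6 = 61
subtraction game: Grundy value = 10. Running XOR: 61 XOR 10 = 55
The combined Grundy value is 55.

55


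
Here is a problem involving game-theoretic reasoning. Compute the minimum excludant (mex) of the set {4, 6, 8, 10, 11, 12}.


Set = {4, 6, 8, 10, 11, 12}
0 is NOT in the set. This is the mex.
mex = 0

0


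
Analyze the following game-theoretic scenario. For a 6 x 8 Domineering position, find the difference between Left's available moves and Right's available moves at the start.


Board is 6 x 8 (rows x cols).
Left (vertical) placements: (rows-1) * cols = 5 * 8 = 40
Right (horizontal) placements: rows * (cols-1) = 6 * 7 = 42
Advantage = Left - Right = 40 - 42 = -2

-2


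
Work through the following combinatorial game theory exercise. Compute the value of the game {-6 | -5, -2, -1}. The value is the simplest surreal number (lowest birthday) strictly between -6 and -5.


Left options: {-6}, max = -6
Right options: {-5, -2, -1}, min = -5
All options are numbers and max(Left) < min(Right), so by the simplicity theorem the value is the simplest (earliest-born) number strictly between -6 and -5.
No integer lies strictly between -6 and -5, so the value is the dyadic rational m/2^k in the interval with the smallest k (then m odd); search k = 1, 2, ...:
Denominator 2: -11/2 lies strictly between -6 and -5 -- found.
The simplest number in the interval is -11/2.
Game value = -11/2

-11/2


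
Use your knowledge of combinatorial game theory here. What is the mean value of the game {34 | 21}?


Game = {34 | 21}, a switch {a | b} with numbers a > b.
Its thermograph has left wall a - t and right wall b + t, which meet at t = (a - b)/2, where both equal (a + b)/2. So the mast (mean value) is at (a + b)/2.
Mean = (34 + (21))/2 = 55/2 = 55/2

55/2


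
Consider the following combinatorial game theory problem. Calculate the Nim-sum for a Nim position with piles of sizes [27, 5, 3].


We need the XOR (exclusive or) of all pile sizes.
After XOR-ing pile 1 (size 27): 0 XOR 27 = 27
After XOR-ing pile 2 (size 5): 27 XOR 5 = 30
After XOR-ing pile 3 (size 3): 30 XOR 3 = 29
The Nim-value of this position is 29.

29


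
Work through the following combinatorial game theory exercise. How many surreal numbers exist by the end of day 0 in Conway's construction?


Day 0: {|} = 0 is born. Count = 1.
Day n: the number of surreal numbers born by day n is 2^(n+1) - 1.
By day 0: 2^1 - 1 = 1
By day 0: 1 surreal numbers.

1


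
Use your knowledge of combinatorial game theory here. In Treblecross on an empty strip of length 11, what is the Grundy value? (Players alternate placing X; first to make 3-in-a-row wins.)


Treblecross: place X on empty cells; 3-in-a-row wins.
Playing within two cells of an existing X lets the opponent win at once, so sensible play treats the cells i-2..i+2 around each X as dead. The player left with no safe cell loses, so this is a normal-play take-away game on strips of safe cells.
Placing X at cell i (0-indexed) of a strip of k safe cells leaves independent strips of sizes max(0, i-2) and max(0, k-i-3). Hence G(k) = mex{ G(max(0,i-2)) XOR G(max(0,k-i-3)) : 0 <= i < k }, with G(0) = 0.
G(1): splits (0,0):0^0=0 -> mex({0}) = 1
G(2): splits (0,0):0^0=0 -> mex({0}) = 1
G(3): splits (0,0):0^0=0 -> mex({0}) = 1
G(4): splits (0,1):0^1=1 (0,0):0^0=0 -> mex({0, 1}) = 2
G(5): splits (0,2):0^1=1 (0,1):0^1=1 (0,0):0^0=0 -> mex({0, 1}) = 2
G(6) = mex({1}) = 0
G(7) = mex({0, 1, 2}) = 3
G(8) = mex({0, 1, 2}) = 3
G(9) = mex({0, 2}) = 1
G(10) = mex({0, 2, 3}) = 1
G(11) = mex({0, 3}) = 1
Therefore G(11) = 1.

1


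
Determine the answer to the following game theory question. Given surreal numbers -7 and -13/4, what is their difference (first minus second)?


x = -7, y = -13/4
Converting to common denominator: 4
x = -28/4, y = -13/4
x - y = -7 - -13/4 = -15/4

-15/4


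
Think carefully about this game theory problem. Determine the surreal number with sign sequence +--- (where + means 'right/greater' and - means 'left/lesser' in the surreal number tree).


Sign expansion: +---
Rule: track bounds (lo, hi), initially (-inf, +inf). On '+', the current value becomes lo and we move to the simplest number in (value, hi): value + 1 if hi = +inf, otherwise the midpoint (value + hi)/2. On '-', the current value becomes hi and we move to value - 1 if lo = -inf, otherwise the midpoint (lo + value)/2.
Start at 0.
Step 1: sign = +, move right. Bounds: (0, +inf). Value = 1
Step 2: sign = -, move left. Bounds: (0, 1). Value = 1/2
Step 3: sign = -, move left. Bounds: (0, 1/2). Value = 1/4
Step 4: sign = -, move left. Bounds: (0, 1/4). Value = 1/8
The surreal number with sign expansion +--- is 1/8.

1/8


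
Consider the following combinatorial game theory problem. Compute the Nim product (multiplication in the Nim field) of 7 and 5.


Nim multiplication is bilinear over XOR: (u XOR v) * w = (u*w) XOR (v*w).
So we split each operand into its bit components and XOR the pairwise Nim products.
7 = 1 + 2 + 4 (as XOR of powers of 2).
5 = 1 + 4 (as XOR of powers of 2).
Using the standard Nim-product table on single bits:
  2*2 = 3,   2*4 = 8,   2*8 = 12,
  4*4 = 6,   4*8 = 11,  8*8 = 13,
and  1*x = x (identity), k*l = l*k (commutative).
Pairwise Nim products:
  1 * 1 = 1
  1 * 4 = 4
  2 * 1 = 2
  2 * 4 = 8
  4 * 1 = 4
  4 * 4 = 6
XOR them: 1 XOR 4 XOR 2 XOR 8 XOR 4 XOR 6 = 13.
Result: 7 * 5 = 13 (in Nim).

13


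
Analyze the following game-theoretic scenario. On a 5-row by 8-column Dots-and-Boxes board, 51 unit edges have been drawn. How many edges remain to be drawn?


Grid: 5 x 8 boxes, i.e. 6 rows and 9 columns of dots.
Horizontal edges: (rows + 1) * cols = 6 * 8 = 48
Vertical edges: rows * (cols + 1) = 5 * 9 = 45
Total edges: 48 + 45 = 93
Edges drawn: 51
Remaining: 93 - 51 = 42

42


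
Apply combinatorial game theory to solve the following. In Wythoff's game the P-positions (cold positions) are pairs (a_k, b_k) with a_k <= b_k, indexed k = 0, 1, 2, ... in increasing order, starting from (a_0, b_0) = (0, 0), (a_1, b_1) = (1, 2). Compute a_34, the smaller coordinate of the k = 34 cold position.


By Wythoff's theorem, a_k = floor(k * phi) and b_k = floor(k * phi^2) = a_k + k, where phi = (1 + sqrt(5))/2 is the golden ratio.
phi = (1 + sqrt(5))/2 = 1.618034
k = 34
k * phi = 34 * 1.618034 = 55.013156
a_34 = floor(k * phi) = 55

55


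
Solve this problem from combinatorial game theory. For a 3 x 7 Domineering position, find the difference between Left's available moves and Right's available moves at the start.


Board is 3 x 7 (rows x cols).
Left (vertical) placements: (rows-1) * cols = 2 * 7 = 14
Right (horizontal) placements: rows * (cols-1) = 3 * 6 = 18
Advantage = Left - Right = 14 - 18 = -4

-4


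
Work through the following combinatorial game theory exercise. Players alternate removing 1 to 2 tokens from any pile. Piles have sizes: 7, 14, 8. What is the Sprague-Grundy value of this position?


Subtraction set: {1, 2}
For this subtraction set, G(n) = n mod 3 (period = max + 1 = 3).
Pile 1 (size 7): G(7) = 7 mod 3 = 1
Pile 2 (size 14): G(14) = 14 mod 3 = 2
Pile 3 (size 8): G(8) = 8 mod 3 = 2
Total Grundy value = XOR of all: 1 XOR 2 XOR 2 = 1

1


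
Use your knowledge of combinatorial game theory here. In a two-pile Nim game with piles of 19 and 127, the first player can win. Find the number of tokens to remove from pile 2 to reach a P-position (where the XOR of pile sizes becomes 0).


Piles: 19 and 127
Current XOR: 19 XOR 127 = 108 (non-zero, so this is an N-position).
To make the XOR zero, we need to find a move that balances the piles.
For pile 2 (size 127): target = 127 XOR 108 = 19
We reduce pile 2 from 127 to 19.
Tokens removed: 127 - 19 = 108
Verification: 19 XOR 19 = 0

108


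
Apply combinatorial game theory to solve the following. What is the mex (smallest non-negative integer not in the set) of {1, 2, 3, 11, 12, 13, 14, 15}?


Set = {1, 2, 3, 11, 12, 13, 14, 15}
0 is NOT in the set. This is the mex.
mex = 0

0


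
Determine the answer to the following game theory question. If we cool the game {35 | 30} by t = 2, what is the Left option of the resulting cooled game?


Original game: {35 | 30} (a switch {a | b} with a > b).
Cooling by t (for t below the temperature (a - b)/2 = 5/2) taxes each move by t: {a | b} cooled by t is {a - t | b + t}.
Cooling amount: t = 2
Cooled Left option: 35 - 2 = 33
Cooled Right option: 30 + 2 = 32
Cooled game: {33 | 32}
Left option = 33

33


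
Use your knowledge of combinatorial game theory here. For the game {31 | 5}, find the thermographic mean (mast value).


Game = {31 | 5}, a switch {a | b} with numbers a > b.
Its thermograph has left wall a - t and right wall b + t, which meet at t = (a - b)/2, where both equal (a + b)/2. So the mast (mean value) is at (a + b)/2.
Mean = (31 + (5))/2 = 36/2 = 18

18


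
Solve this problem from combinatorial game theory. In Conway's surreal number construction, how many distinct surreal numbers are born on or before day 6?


Day 0: {|} = 0 is born. Count = 1.
Day n: the number of surreal numbers born by day n is 2^(n+1) - 1.
By day 0: 2^1 - 1 = 1
By day 1: 2^2 - 1 = 3
By day 2: 2^3 - 1 = 7
By day 3: 2^4 - 1 = 15
By day 4: 2^5 - 1 = 31
By day 5: 2^6 - 1 = 63
By day 6: 2^7 - 1 = 127
By day 6: 127 surreal numbers.

127


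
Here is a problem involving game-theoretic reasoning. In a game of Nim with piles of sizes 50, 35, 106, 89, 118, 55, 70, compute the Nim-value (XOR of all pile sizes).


We need the XOR (exclusive or) of all pile sizes.
After XOR-ing pile 1 (size 50): 0 XOR 50 = 50
After XOR-ing pile 2 (size 35): 50 XOR 35 = 17
After XOR-ing pile 3 (size 106): 17 XOR 106 = 123
After XOR-ing pile 4 (size 89): 123 XOR 89 = 34
After XOR-ing pile 5 (size 118): 34 XOR 118 = 84
After XOR-ing pile 6 (size 55): 84 XOR 55 = 99
After XOR-ing pile 7 (size 70): 99 XOR 70 = 37
The Nim-value of this position is 37.

37


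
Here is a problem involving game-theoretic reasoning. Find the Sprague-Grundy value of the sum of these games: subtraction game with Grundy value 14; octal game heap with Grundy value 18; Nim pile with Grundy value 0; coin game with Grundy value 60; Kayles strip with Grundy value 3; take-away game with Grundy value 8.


By the Sprague-Grundy theorem, the Grundy value of a sum of games is the XOR of individual Grundy values.
subtraction game: Grundy value = 14. Running XOR: 0 XOR 14 = 14
octal game heap: Grundy value = 18. Running XOR: 14 XOR 18 = 28
Nim pile: Grundy value = 0. Running XOR: 28 XOR 0 = 28
coin game: Grundy value = 60. Running XOR: 28 XOR 60 = 32
Kayles strip: Grundy value = 3. Running XOR: 32 XOR 3 = 35
take-away game: Grundy value = 8. Running XOR: 35 XOR 8 = 43
The combined Grundy value is 43.

43


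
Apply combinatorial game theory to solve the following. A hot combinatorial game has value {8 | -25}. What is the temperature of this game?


The game is {8 | -25}, a switch {a | b} with numbers a > b.
Cooling {a | b} by t gives {a - t | b + t}, which stops being hot when a - t = b + t, i.e. at t = (a - b)/2. So the temperature of a switch is (a - b)/2.
Temperature = (Left option - Right option) / 2
= (8 - (-25)) / 2
= 33 / 2
= 33/2

33/2


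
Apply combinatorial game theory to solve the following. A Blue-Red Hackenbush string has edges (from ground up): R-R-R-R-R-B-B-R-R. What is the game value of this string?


Edges (from ground): R-R-R-R-R-B-B-R-R
By Berlekamp's sign-expansion rule, a Blue-Red Hackenbush stalk has the value of the surreal number whose sign sequence is the edge sequence with B -> + and R -> -.
Sign sequence: -----++--
Trace the sign expansion in the surreal number tree, starting from 0:
Edge 1: R (sign -) -> bounds (-inf, 0), value = -1
Edge 2: R (sign -) -> bounds (-inf, -1), value = -2
Edge 3: R (sign -) -> bounds (-inf, -2), value = -3
Edge 4: R (sign -) -> bounds (-inf, -3), value = -4
Edge 5: R (sign -) -> bounds (-inf, -4), value = -5
Edge 6: B (sign +) -> bounds (-5, -4), value = -9/2
Edge 7: B (sign +) -> bounds (-9/2, -4), value = -17/4
Edge 8: R (sign -) -> bounds (-9/2, -17/4), value = -35/8
Edge 9: R (sign -) -> bounds (-9/2, -35/8), value = -71/16
Game value = -71/16

-71/16


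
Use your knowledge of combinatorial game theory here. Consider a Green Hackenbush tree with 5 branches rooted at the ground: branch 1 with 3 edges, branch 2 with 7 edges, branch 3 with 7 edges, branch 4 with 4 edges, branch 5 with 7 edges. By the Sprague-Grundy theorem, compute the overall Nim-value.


The tree has 5 branches from the ground vertex.
In Green Hackenbush, the Nim-value of a simple path of length k is k.
Branch 1: length 3, Nim-value = 3
Branch 2: length 7, Nim-value = 7
Branch 3: length 7, Nim-value = 7
Branch 4: length 4, Nim-value = 4
Branch 5: length 7, Nim-value = 7
Total Nim-value = XOR of all branch values:
0 XOR 3 = 3
3 XOR 7 = 4
4 XOR 7 = 3
3 XOR 4 = 7
7 XOR 7 = 0
Nim-value of the tree = 0

0


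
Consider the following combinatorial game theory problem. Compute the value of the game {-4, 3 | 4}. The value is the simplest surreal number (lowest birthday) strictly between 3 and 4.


Left options: {-4, 3}, max = 3
Right options: {4}, min = 4
All options are numbers and max(Left) < min(Right), so by the simplicity theorem the value is the simplest (earliest-born) number strictly between 3 and 4.
No integer lies strictly between 3 and 4, so the value is the dyadic rational m/2^k in the interval with the smallest k (then m odd); search k = 1, 2, ...:
Denominator 2: 7/2 lies strictly between 3 and 4 -- found.
The simplest number in the interval is 7/2.
Game value = 7/2

7/2


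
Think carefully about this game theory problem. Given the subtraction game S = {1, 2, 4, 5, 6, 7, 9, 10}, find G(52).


The subtraction set is S = {1, 2, 4, 5, 6, 7, 9, 10}.
G(k) = mex{ G(k - s) : s in S, s <= k }. We compute iteratively: G(0) = 0.
G(1) = mex({0}) = 1
G(2) = mex({0, 1}) = 2
G(3) = mex({1, 2}) = 0
G(4) = mex({0, 2}) = 1
G(5) = mex({0, 1}) = 2
G(6) = mex({0, 1, 2}) = 3
G(7) = mex({0, 1, 2, 3}) = 4
G(8) = mex({0, 1, 2, 3, 4}) = 5
G(9) = mex({0, 1, 2, 4, 5}) = 3
G(10) = mex({0, 1, 2, 3, 5}) = 4
G(11) = mex({1, 2, 3, 4}) = 0
G(12) = mex({0, 2, 3, 4, 5}) = 1
G(13) = mex({0, 1, 3, 4, 5}) = 2
G(14) = mex({1, 2, 3, 4, 5}) = 0
G(15) = mex({0, 2, 3, 4, 5}) = 1
G(16) = mex({0, 1, 3, 4}) = 2
G(17) = mex({0, 1, 2, 4, 5}) = 3
G(18) = mex({0, 1, 2, 3, 5}) = 4
G(19) = mex({0, 1, 2, 3, 4}) = 5
G(20) = mex({0, 1, 2, 4, 5}) = 3
Observe that G(11)..G(20) = 0, 1, 2, 0, 1, 2, 3, 4, 5, 3 repeats G(0)..G(9) = 0, 1, 2, 0, 1, 2, 3, 4, 5, 3.
For k >= max(S) = 10, G(k) is determined by the previous 10 values G(k-10)..G(k-1); a window of 10 consecutive values has recurred shifted by 11, so by induction G(k + 11) = G(k) for all k >= 0: the sequence is periodic from the start with period 11.
One period: G(0..10) = 0, 1, 2, 0, 1, 2, 3, 4, 5, 3, 4.
52 mod 11 = 8, so G(52) = G(8) = 5.

5


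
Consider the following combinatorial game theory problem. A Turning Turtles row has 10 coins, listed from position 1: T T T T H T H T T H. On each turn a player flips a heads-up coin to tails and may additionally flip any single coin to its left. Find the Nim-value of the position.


Coins: T T T T H T H T T H
Key fact: a single head at position k behaves exactly like a Nim heap of size k (turning it to T and optionally flipping a coin at j < k corresponds to moving the heap from k to j, or to 0), and heads combine as a disjunctive sum (two heads at the same place would cancel, matching j XOR j = 0). So the Nim-value is the XOR of the 1-indexed positions of the heads.
Face-up positions (1-indexed): [5, 7, 10]
XOR 0 with 5: 0 XOR 5 = 5
XOR 5 with 7: 5 XOR 7 = 2
XOR 2 with 10: 2 XOR 10 = 8
Nim-value = 8

8


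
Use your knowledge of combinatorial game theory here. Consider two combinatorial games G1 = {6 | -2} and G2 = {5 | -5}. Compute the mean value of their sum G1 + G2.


G1 = {6 | -2}, G2 = {5 | -5}
Each is a switch {a | b} with numbers a > b; its mean value is (a + b)/2, and mean value is additive over game sums: m(G1 + G2) = m(G1) + m(G2).
Mean of G1 = (6 + (-2))/2 = 4/2 = 2
Mean of G2 = (5 + (-5))/2 = 0/2 = 0
Mean of G1 + G2 = 2 + 0 = 2

2


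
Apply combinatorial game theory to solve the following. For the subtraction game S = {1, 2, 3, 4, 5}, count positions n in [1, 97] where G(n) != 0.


Subtraction set S = {1, 2, 3, 4, 5}, so G(n) = n mod 6.
G(n) = 0 when n is a multiple of 6.
Multiples of 6 in [1, 97]: 16
N-positions (nonzero Grundy) = 97 - 16 = 81

81


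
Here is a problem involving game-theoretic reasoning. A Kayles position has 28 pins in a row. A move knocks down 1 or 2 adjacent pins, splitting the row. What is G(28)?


Kayles: a move removes 1 or 2 adjacent pins from a contiguous row.
Removing pins from a row of k leaves two independent rows (a, b) with a + b = k - 1 (one pin) or a + b = k - 2 (two pins); an end removal gives a = 0.
By Sprague-Grundy, G(k) = mex{ G(a) XOR G(b) } over all these splits. G(0) = 0.
G(1): splits (0,0):0^0=0 -> mex({0}) = 1
G(2): splits (0,1):0^1=1 (0,0):0^0=0 -> mex({0, 1}) = 2
G(3): splits (0,2):0^2=2 (1,1):1^1=0 (0,1):0^1=1 -> mex({0, 1, 2}) = 3
G(4): splits (0,3):0^3=3 (1,2):1^2=3 (0,2):0^2=2 (1,1):1^1=0 -> mex({0, 2, 3}) = 1
G(5): splits (0,4):0^1=1 (1,3):1^3=2 (2,2):2^2=0 (0,3):0^3=3 (1,2):1^2=3 -> mex({0, 1, 2, 3}) = 4
G(6) = mex({0, 1, 2, 4}) = 3
G(7) = mex({0, 1, 3, 4, 5}) = 2
G(8) = mex({0, 2, 3, 5, 6}) = 1
G(9) = mex({0, 1, 2, 3, 6, 7}) = 4
G(10) = mex({0, 1, 3, 4, 5, 7}) = 2
G(11) = mex({0, 1, 2, 3, 4, 5}) = 6
G(12) = mex({0, 1, 2, 3, 5, 6, 7}) = 4
G(13) = mex({0, 2, 3, 4, 6, 7}) = 1
G(14) = mex({0, 1, 4, 5, 6, 7}) = 2
G(15) = mex({0, 1, 2, 3, 4, 5, 6}) = 7
G(16) = mex({0, 2, 3, 5, 6, 7}) = 1
G(17) = mex({0, 1, 2, 3, 5, 6, 7}) = 4
G(18) = mex({0, 1, 2, 4, 5, 6}) = 3
G(19) = mex({0, 1, 3, 4, 5, 7}) = 2
G(20) = mex({0, 2, 3, 4, 5, 6, 7}) = 1
G(21) = mex({0, 1, 2, 3, 5, 6, 7}) = 4
G(22) = mex({0, 1, 2, 3, 4, 5, 7}) = 6
G(23) = mex({0, 1, 2, 3, 4, 5, 6}) = 7
G(24) = mex({0, 1, 2, 3, 5, 6, 7}) = 4
G(25) = mex({0, 2, 3, 4, 6, 7}) = 1
G(26) = mex({0, 1, 3, 4, 5, 6, 7}) = 2
G(27) = mex({0, 1, 2, 3, 4, 5, 6, 7}) = 8
G(28) = mex({0, 1, 2, 3, 4, 6, 7, 8}) = 5
Therefore G(28) = 5.

5


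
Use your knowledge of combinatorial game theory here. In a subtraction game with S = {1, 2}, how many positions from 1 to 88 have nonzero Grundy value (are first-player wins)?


Subtraction set S = {1, 2}, so G(n) = n mod 3.
G(n) = 0 when n is a multiple of 3.
Multiples of 3 in [1, 88]: 29
N-positions (nonzero Grundy) = 88 - 29 = 59

59


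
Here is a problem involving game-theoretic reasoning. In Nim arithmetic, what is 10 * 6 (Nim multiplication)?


Nim multiplication is bilinear over XOR: (u XOR v) * w = (u*w) XOR (v*w).
So we split each operand into its bit components and XOR the pairwise Nim products.
10 = 2 + 8 (as XOR of powers of 2).
6 = 2 + 4 (as XOR of powers of 2).
Using the standard Nim-product table on single bits:
  2*2 = 3,   2*4 = 8,   2*8 = 12,
  4*4 = 6,   4*8 = 11,  8*8 = 13,
and  1*x = x (identity), k*l = l*k (commutative).
Pairwise Nim products:
  2 * 2 = 3
  2 * 4 = 8
  8 * 2 = 12
  8 * 4 = 11
XOR them: 3 XOR 8 XOR 12 XOR 11 = 12.
Result: 10 * 6 = 12 (in Nim).

12


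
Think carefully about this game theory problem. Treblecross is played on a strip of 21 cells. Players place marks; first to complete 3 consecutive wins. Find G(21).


Treblecross: place X on empty cells; 3-in-a-row wins.
Playing within two cells of an existing X lets the opponent win at once, so sensible play treats the cells i-2..i+2 around each X as dead. The player left with no safe cell loses, so this is a normal-play take-away game on strips of safe cells.
Placing X at cell i (0-indexed) of a strip of k safe cells leaves independent strips of sizes max(0, i-2) and max(0, k-i-3). Hence G(k) = mex{ G(max(0,i-2)) XOR G(max(0,k-i-3)) : 0 <= i < k }, with G(0) = 0.
G(1): splits (0,0):0^0=0 -> mex({0}) = 1
G(2): splits (0,0):0^0=0 -> mex({0}) = 1
G(3): splits (0,0):0^0=0 -> mex({0}) = 1
G(4): splits (0,1):0^1=1 (0,0):0^0=0 -> mex({0, 1}) = 2
G(5): splits (0,2):0^1=1 (0,1):0^1=1 (0,0):0^0=0 -> mex({0, 1}) = 2
G(6) = mex({1}) = 0
G(7) = mex({0, 1, 2}) = 3
G(8) = mex({0, 1, 2}) = 3
G(9) = mex({0, 2}) = 1
G(10) = mex({0, 2, 3}) = 1
G(11) = mex({0, 3}) = 1
G(12) = mex({1, 3}) = 0
G(13) = mex({0, 1, 2, 3}) = 4
G(14) = mex({0, 1, 2}) = 3
G(15) = mex({0, 1, 2}) = 3
G(16) = mex({0, 1, 2, 4}) = 3
G(17) = mex({0, 1, 3, 4}) = 2
G(18) = mex({0, 1, 3, 4}) = 2
G(19) = mex({0, 1, 3, 5}) = 2
G(20) = mex({0, 1, 2, 3, 5}) = 4
G(21) = mex({0, 1, 2, 3, 5}) = 4
Therefore G(21) = 4.

4


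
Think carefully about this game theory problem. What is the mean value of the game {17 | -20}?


Game = {17 | -20}, a switch {a | b} with numbers a > b.
Its thermograph has left wall a - t and right wall b + t, which meet at t = (a - b)/2, where both equal (a + b)/2. So the mast (mean value) is at (a + b)/2.
Mean = (17 + (-20))/2 = -3/2 = -3/2

-3/2


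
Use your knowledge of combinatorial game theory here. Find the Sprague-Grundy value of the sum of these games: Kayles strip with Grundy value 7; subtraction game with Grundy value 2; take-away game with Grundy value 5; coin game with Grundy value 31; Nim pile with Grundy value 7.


By the Sprague-Grundy theorem, the Grundy value of a sum of games is the XOR of individual Grundy values.
Kayles strip: Grundy value = 7. Running XOR: 0 XOR 7 = 7
subtraction game: Grundy value = 2. Running XOR: 7 XOR 2 = 5
take-away game: Grundy value = 5. Running XOR: 5 XOR 5 = 0
coin game: Grundy value = 31. Running XOR: 0 XOR 31 = 31
Nim pile: Grundy value = 7. Running XOR: 31 XOR 7 = 24
The combined Grundy value is 24.

24


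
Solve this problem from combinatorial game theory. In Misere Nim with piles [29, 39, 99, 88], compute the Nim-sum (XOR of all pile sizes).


We need the XOR (exclusive or) of all pile sizes.
After XOR-ing pile 1 (size 29): 0 XOR 29 = 29
After XOR-ing pile 2 (size 39): 29 XOR 39 = 58
After XOR-ing pile 3 (size 99): 58 XOR 99 = 89
After XOR-ing pile 4 (size 88): 89 XOR 88 = 1
The Nim-value of this position is 1.

1


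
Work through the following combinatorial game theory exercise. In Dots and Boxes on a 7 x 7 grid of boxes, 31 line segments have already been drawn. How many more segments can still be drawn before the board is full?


Grid: 7 x 7 boxes, i.e. 8 rows and 8 columns of dots.
Horizontal edges: (rows + 1) * cols = 8 * 7 = 56
Vertical edges: rows * (cols + 1) = 7 * 8 = 56
Total edges: 56 + 56 = 112
Edges drawn: 31
Remaining: 112 - 31 = 81

81


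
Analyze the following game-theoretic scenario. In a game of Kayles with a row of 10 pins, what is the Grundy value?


Kayles: a move removes 1 or 2 adjacent pins from a contiguous row.
Removing pins from a row of k leaves two independent rows (a, b) with a + b = k - 1 (one pin) or a + b = k - 2 (two pins); an end removal gives a = 0.
By Sprague-Grundy, G(k) = mex{ G(a) XOR G(b) } over all these splits. G(0) = 0.
G(1): splits (0,0):0^0=0 -> mex({0}) = 1
G(2): splits (0,1):0^1=1 (0,0):0^0=0 -> mex({0, 1}) = 2
G(3): splits (0,2):0^2=2 (1,1):1^1=0 (0,1):0^1=1 -> mex({0, 1, 2}) = 3
G(4): splits (0,3):0^3=3 (1,2):1^2=3 (0,2):0^2=2 (1,1):1^1=0 -> mex({0, 2, 3}) = 1
G(5): splits (0,4):0^1=1 (1,3):1^3=2 (2,2):2^2=0 (0,3):0^3=3 (1,2):1^2=3 -> mex({0, 1, 2, 3}) = 4
G(6) = mex({0, 1, 2, 4}) = 3
G(7) = mex({0, 1, 3, 4, 5}) = 2
G(8) = mex({0, 2, 3, 5, 6}) = 1
G(9) = mex({0, 1, 2, 3, 6, 7}) = 4
G(10) = mex({0, 1, 3, 4, 5, 7}) = 2
Therefore G(10) = 2.

2


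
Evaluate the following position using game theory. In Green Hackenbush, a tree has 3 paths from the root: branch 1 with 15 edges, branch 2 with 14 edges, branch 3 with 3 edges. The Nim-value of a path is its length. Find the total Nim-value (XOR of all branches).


The tree has 3 branches from the ground vertex.
In Green Hackenbush, the Nim-value of a simple path of length k is k.
Branch 1: length 15, Nim-value = 15
Branch 2: length 14, Nim-value = 14
Branch 3: length 3, Nim-value = 3
Total Nim-value = XOR of all branch values:
0 XOR 15 = 15
15 XOR 14 = 1
1 XOR 3 = 2
Nim-value of the tree = 2

2


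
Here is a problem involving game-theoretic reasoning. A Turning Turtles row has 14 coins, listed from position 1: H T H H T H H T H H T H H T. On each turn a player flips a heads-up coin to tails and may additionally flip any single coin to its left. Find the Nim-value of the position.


Coins: H T H H T H H T H H T H H T
Key fact: a single head at position k behaves exactly like a Nim heap of size k (turning it to T and optionally flipping a coin at j < k corresponds to moving the heap from k to j, or to 0), and heads combine as a disjunctive sum (two heads at the same place would cancel, matching j XOR j = 0). So the Nim-value is the XOR of the 1-indexed positions of the heads.
Face-up positions (1-indexed): [1, 3, 4, 6, 7, 9, 10, 12, 13]
XOR 0 with 1: 0 XOR 1 = 1
XOR 1 with 3: 1 XOR 3 = 2
XOR 2 with 4: 2 XOR 4 = 6
XOR 6 with 6: 6 XOR 6 = 0
XOR 0 with 7: 0 XOR 7 = 7
XOR 7 with 9: 7 XOR 9 = 14
XOR 14 with 10: 14 XOR 10 = 4
XOR 4 with 12: 4 XOR 12 = 8
XOR 8 with 13: 8 XOR 13 = 5
Nim-value = 5

5


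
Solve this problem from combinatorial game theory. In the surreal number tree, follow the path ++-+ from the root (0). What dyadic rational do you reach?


Sign expansion: ++-+
Rule: track bounds (lo, hi), initially (-inf, +inf). On '+', the current value becomes lo and we move to the simplest number in (value, hi): value + 1 if hi = +inf, otherwise the midpoint (value + hi)/2. On '-', the current value becomes hi and we move to value - 1 if lo = -inf, otherwise the midpoint (lo + value)/2.
Start at 0.
Step 1: sign = +, move right. Bounds: (0, +inf). Value = 1
Step 2: sign = +, move right. Bounds: (1, +inf). Value = 2
Step 3: sign = -, move left. Bounds: (1, 2). Value = 3/2
Step 4: sign = +, move right. Bounds: (3/2, 2). Value = 7/4
The surreal number with sign expansion ++-+ is 7/4.

7/4


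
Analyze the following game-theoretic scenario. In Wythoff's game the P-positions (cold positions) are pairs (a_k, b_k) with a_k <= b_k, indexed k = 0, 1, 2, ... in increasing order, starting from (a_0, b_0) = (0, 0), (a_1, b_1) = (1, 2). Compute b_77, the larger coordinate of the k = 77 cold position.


By Wythoff's theorem, a_k = floor(k * phi) and b_k = floor(k * phi^2) = a_k + k, where phi = (1 + sqrt(5))/2 is the golden ratio.
phi = (1 + sqrt(5))/2 = 1.618034
phi^2 = phi + 1 = 2.618034
k = 77
k * phi^2 = 77 * 2.618034 = 201.588617
b_77 = floor(k * phi^2) = 201 (check: a_77 + k = 124 + 77 = 201)

201


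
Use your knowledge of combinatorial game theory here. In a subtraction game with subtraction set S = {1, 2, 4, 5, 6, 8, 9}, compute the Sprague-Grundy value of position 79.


The subtraction set is S = {1, 2, 4, 5, 6, 8, 9}.
G(k) = mex{ G(k - s) : s in S, s <= k }. We compute iteratively: G(0) = 0.
G(1) = mex({0}) = 1
G(2) = mex({0, 1}) = 2
G(3) = mex({1, 2}) = 0
G(4) = mex({0, 2}) = 1
G(5) = mex({0, 1}) = 2
G(6) = mex({0, 1, 2}) = 3
G(7) = mex({0, 1, 2, 3}) = 4
G(8) = mex({0, 1, 2, 3, 4}) = 5
G(9) = mex({0, 1, 2, 4, 5}) = 3
G(10) = mex({1, 2, 3, 5}) = 0
G(11) = mex({0, 2, 3, 4}) = 1
G(12) = mex({0, 1, 3, 4, 5}) = 2
G(13) = mex({1, 2, 3, 4, 5}) = 0
G(14) = mex({0, 2, 3, 5}) = 1
G(15) = mex({0, 1, 3, 4}) = 2
G(16) = mex({0, 1, 2, 4, 5}) = 3
G(17) = mex({0, 1, 2, 3, 5}) = 4
G(18) = mex({0, 1, 2, 3, 4}) = 5
Observe that G(10)..G(18) = 0, 1, 2, 0, 1, 2, 3, 4, 5 repeats G(0)..G(8) = 0, 1, 2, 0, 1, 2, 3, 4, 5.
For k >= max(S) = 9, G(k) is determined by the previous 9 values G(k-9)..G(k-1); a window of 9 consecutive values has recurred shifted by 10, so by induction G(k + 10) = G(k) for all k >= 0: the sequence is periodic from the start with period 10.
One period: G(0..9) = 0, 1, 2, 0, 1, 2, 3, 4, 5, 3.
79 mod 10 = 9, so G(79) = G(9) = 3.

3


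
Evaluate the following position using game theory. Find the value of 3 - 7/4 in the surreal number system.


x = 3, y = 7/4
Converting to common denominator: 4
x = 12/4, y = 7/4
x - y = 3 - 7/4 = 5/4

5/4


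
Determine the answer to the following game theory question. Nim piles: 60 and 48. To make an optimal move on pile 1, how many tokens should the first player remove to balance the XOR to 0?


Piles: 60 and 48
Current XOR: 60 XOR 48 = 12 (non-zero, so this is an N-position).
To make the XOR zero, we need to find a move that balances the piles.
For pile 1 (size 60): target = 60 XOR 12 = 48
We reduce pile 1 from 60 to 48.
Tokens removed: 60 - 48 = 12
Verification: 48 XOR 48 = 0

12


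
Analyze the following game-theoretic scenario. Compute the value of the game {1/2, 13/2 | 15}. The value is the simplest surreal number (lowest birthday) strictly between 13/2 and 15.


Left options: {1/2, 13/2}, max = 13/2
Right options: {15}, min = 15
All options are numbers and max(Left) < min(Right), so by the simplicity theorem the value is the simplest (earliest-born) number strictly between 13/2 and 15.
Integers 7 through 14 all lie strictly between 13/2 and 15.
Among integers, the simplest (lowest birthday = smallest |n|; 0 is born on day 0, +-n on day n) is 7.
No non-integer in the interval can be simpler: if x is a non-integer in the interval, then floor(x) or ceil(x) also lies in the interval (the interval contains an integer), and both are proper prefixes of x's sign expansion, i.e. born earlier. So the game value is 7.
Game value = 7

7


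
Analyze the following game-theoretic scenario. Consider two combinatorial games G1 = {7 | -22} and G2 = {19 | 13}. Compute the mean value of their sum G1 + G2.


G1 = {7 | -22}, G2 = {19 | 13}
Each is a switch {a | b} with numbers a > b; its mean value is (a + b)/2, and mean value is additive over game sums: m(G1 + G2) = m(G1) + m(G2).
Mean of G1 = (7 + (-22))/2 = -15/2 = -15/2
Mean of G2 = (19 + (13))/2 = 32/2 = 16
Mean of G1 + G2 = -15/2 + 16 = 17/2

17/2


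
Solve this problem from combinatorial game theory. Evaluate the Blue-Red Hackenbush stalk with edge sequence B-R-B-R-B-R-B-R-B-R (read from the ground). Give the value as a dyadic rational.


Edges (from ground): B-R-B-R-B-R-B-R-B-R
By Berlekamp's sign-expansion rule, a Blue-Red Hackenbush stalk has the value of the surreal number whose sign sequence is the edge sequence with B -> + and R -> -.
Sign sequence: +-+-+-+-+-
Trace the sign expansion in the surreal number tree, starting from 0:
Edge 1: B (sign +) -> bounds (0, +inf), value = 1
Edge 2: R (sign -) -> bounds (0, 1), value = 1/2
Edge 3: B (sign +) -> bounds (1/2, 1), value = 3/4
Edge 4: R (sign -) -> bounds (1/2, 3/4), value = 5/8
Edge 5: B (sign +) -> bounds (5/8, 3/4), value = 11/16
Edge 6: R (sign -) -> bounds (5/8, 11/16), value = 21/32
Edge 7: B (sign +) -> bounds (21/32, 11/16), value = 43/64
Edge 8: R (sign -) -> bounds (21/32, 43/64), value = 85/128
Edge 9: B (sign +) -> bounds (85/128, 43/64), value = 171/256
Edge 10: R (sign -) -> bounds (85/128, 171/256), value = 341/512
Game value = 341/512

341/512


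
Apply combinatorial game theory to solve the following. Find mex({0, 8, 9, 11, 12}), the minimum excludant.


Set = {0, 8, 9, 11, 12}
0 is in the set.
1 is NOT in the set. This is the mex.
mex = 1

1


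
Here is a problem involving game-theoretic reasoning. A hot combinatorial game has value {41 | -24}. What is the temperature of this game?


The game is {41 | -24}, a switch {a | b} with numbers a > b.
Cooling {a | b} by t gives {a - t | b + t}, which stops being hot when a - t = b + t, i.e. at t = (a - b)/2. So the temperature of a switch is (a - b)/2.
Temperature = (Left option - Right option) / 2
= (41 - (-24)) / 2
= 65 / 2
= 65/2

65/2


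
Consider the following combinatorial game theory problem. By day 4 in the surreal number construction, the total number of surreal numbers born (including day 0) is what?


Day 0: {|} = 0 is born. Count = 1.
Day n: the number of surreal numbers born by day n is 2^(n+1) - 1.
By day 0: 2^1 - 1 = 1
By day 1: 2^2 - 1 = 3
By day 2: 2^3 - 1 = 7
By day 3: 2^4 - 1 = 15
By day 4: 2^5 - 1 = 31
By day 4: 31 surreal numbers.

31


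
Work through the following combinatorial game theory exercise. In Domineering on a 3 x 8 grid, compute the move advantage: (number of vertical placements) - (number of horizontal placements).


Board is 3 x 8 (rows x cols).
Left (vertical) placements: (rows-1) * cols = 2 * 8 = 16
Right (horizontal) placements: rows * (cols-1) = 3 * 7 = 21
Advantage = Left - Right = 16 - 21 = -5

-5


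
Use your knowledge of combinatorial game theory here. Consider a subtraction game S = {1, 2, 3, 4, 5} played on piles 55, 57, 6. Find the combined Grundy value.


Subtraction set: {1, 2, 3, 4, 5}
For this subtraction set, G(n) = n mod 6 (period = max + 1 = 6).
Pile 1 (size 55): G(55) = 55 mod 6 = 1
Pile 2 (size 57): G(57) = 57 mod 6 = 3
Pile 3 (size 6): G(6) = 6 mod 6 = 0
Total Grundy value = XOR of all: 1 XOR 3 XOR 0 = 2

2


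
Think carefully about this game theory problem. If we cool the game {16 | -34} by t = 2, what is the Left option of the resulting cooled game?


Original game: {16 | -34} (a switch {a | b} with a > b).
Cooling by t (for t below the temperature (a - b)/2 = 25) taxes each move by t: {a | b} cooled by t is {a - t | b + t}.
Cooling amount: t = 2
Cooled Left option: 16 - 2 = 14
Cooled Right option: -34 + 2 = -32
Cooled game: {14 | -32}
Left option = 14

14


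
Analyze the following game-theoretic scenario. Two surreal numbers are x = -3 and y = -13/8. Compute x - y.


x = -3, y = -13/8
Converting to common denominator: 8
x = -24/8, y = -13/8
x - y = -3 - -13/8 = -11/8

-11/8


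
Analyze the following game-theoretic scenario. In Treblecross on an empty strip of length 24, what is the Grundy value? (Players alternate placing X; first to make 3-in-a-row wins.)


Treblecross: place X on empty cells; 3-in-a-row wins.
Playing within two cells of an existing X lets the opponent win at once, so sensible play treats the cells i-2..i+2 around each X as dead. The player left with no safe cell loses, so this is a normal-play take-away game on strips of safe cells.
Placing X at cell i (0-indexed) of a strip of k safe cells leaves independent strips of sizes max(0, i-2) and max(0, k-i-3). Hence G(k) = mex{ G(max(0,i-2)) XOR G(max(0,k-i-3)) : 0 <= i < k }, with G(0) = 0.
G(1): splits (0,0):0^0=0 -> mex({0}) = 1
G(2): splits (0,0):0^0=0 -> mex({0}) = 1
G(3): splits (0,0):0^0=0 -> mex({0}) = 1
G(4): splits (0,1):0^1=1 (0,0):0^0=0 -> mex({0, 1}) = 2
G(5): splits (0,2):0^1=1 (0,1):0^1=1 (0,0):0^0=0 -> mex({0, 1}) = 2
G(6) = mex({1}) = 0
G(7) = mex({0, 1, 2}) = 3
G(8) = mex({0, 1, 2}) = 3
G(9) = mex({0, 2}) = 1
G(10) = mex({0, 2, 3}) = 1
G(11) = mex({0, 3}) = 1
G(12) = mex({1, 3}) = 0
G(13) = mex({0, 1, 2, 3}) = 4
G(14) = mex({0, 1, 2}) = 3
G(15) = mex({0, 1, 2}) = 3
G(16) = mex({0, 1, 2, 4}) = 3
G(17) = mex({0, 1, 3, 4}) = 2
G(18) = mex({0, 1, 3, 4}) = 2
G(19) = mex({0, 1, 3, 5}) = 2
G(20) = mex({0, 1, 2, 3, 5}) = 4
G(21) = mex({0, 1, 2, 3, 5}) = 4
G(22) = mex({1, 2, 6}) = 0
G(23) = mex({0, 1, 2, 3, 4, 6}) = 5
G(24) = mex({0, 1, 2, 3, 4}) = 5
Therefore G(24) = 5.

5


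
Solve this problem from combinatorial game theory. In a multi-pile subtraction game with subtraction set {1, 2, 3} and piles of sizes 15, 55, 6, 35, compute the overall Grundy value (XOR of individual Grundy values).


Subtraction set: {1, 2, 3}
For this subtraction set, G(n) = n mod 4 (period = max + 1 = 4).
Pile 1 (size 15): G(15) = 15 mod 4 = 3
Pile 2 (size 55): G(55) = 55 mod 4 = 3
Pile 3 (size 6): G(6) = 6 mod 4 = 2
Pile 4 (size 35): G(35) = 35 mod 4 = 3
Total Grundy value = XOR of all: 3 XOR 3 XOR 2 XOR 3 = 1

1


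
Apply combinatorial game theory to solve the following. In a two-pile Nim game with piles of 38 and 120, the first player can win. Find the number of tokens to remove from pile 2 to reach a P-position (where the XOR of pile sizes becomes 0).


Piles: 38 and 120
Current XOR: 38 XOR 120 = 94 (non-zero, so this is an N-position).
To make the XOR zero, we need to find a move that balances the piles.
For pile 2 (size 120): target = 120 XOR 94 = 38
We reduce pile 2 from 120 to 38.
Tokens removed: 120 - 38 = 82
Verification: 38 XOR 38 = 0

82


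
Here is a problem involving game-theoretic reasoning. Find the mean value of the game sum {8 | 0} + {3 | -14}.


G1 = {8 | 0}, G2 = {3 | -14}
Each is a switch {a | b} with numbers a > b; its mean value is (a + b)/2, and mean value is additive over game sums: m(G1 + G2) = m(G1) + m(G2).
Mean of G1 = (8 + (0))/2 = 8/2 = 4
Mean of G2 = (3 + (-14))/2 = -11/2 = -11/2
Mean of G1 + G2 = 4 + -11/2 = -3/2

-3/2


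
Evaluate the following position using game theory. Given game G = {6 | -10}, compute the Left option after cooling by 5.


Original game: {6 | -10} (a switch {a | b} with a > b).
Cooling by t (for t below the temperature (a - b)/2 = 8) taxes each move by t: {a | b} cooled by t is {a - t | b + t}.
Cooling amount: t = 5
Cooled Left option: 6 - 5 = 1
Cooled Right option: -10 + 5 = -5
Cooled game: {1 | -5}
Left option = 1

1
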